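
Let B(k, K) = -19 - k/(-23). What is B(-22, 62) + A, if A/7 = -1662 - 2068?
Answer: -600989/23 ≈ -26130.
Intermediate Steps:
A = -26110 (A = 7*(-1662 - 2068) = 7*(-3730) = -26110)
B(k, K) = -19 + k/23 (B(k, K) = -19 - k*(-1)/23 = -19 - (-1)*k/23 = -19 + k/23)
B(-22, 62) + A = (-19 + (1/23)*(-22)) - 26110 = (-19 - 22/23) - 26110 = -459/23 - 26110 = -600989/23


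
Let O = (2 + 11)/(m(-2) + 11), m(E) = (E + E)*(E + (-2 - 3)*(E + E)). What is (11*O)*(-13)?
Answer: 1859/61 ≈ 30.475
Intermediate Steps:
m(E) = -18*E² (m(E) = (2*E)*(E - 10*E) = (2*E)*(-9*E) = -18*E²)
O = -13/61 (O = (2 + 11)/(-18*(-2)² + 11) = 13/(-18*4 + 11) = 13/(-72 + 11) = 13/(-61) = 13*(-1/61) = -13/61 ≈ -0.21311)
(11*O)*(-13) = (11*(-13/61))*(-13) = -143/61*(-13) = 1859/61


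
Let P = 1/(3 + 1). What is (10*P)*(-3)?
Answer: -15/2 ≈ -7.5000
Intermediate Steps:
P = ¼ (P = 1/4 = ¼ ≈ 0.25000)
(10*P)*(-3) = (10*(¼))*(-3) = (5/2)*(-3) = -15/2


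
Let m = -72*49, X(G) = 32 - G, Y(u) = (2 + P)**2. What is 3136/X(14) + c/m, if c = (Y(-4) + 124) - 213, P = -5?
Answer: 8538/49 ≈ 174.24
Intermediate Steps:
Y(u) = 9 (Y(u) = (2 - 5)**2 = (-3)**2 = 9)
c = -80 (c = (9 + 124) - 213 = 133 - 213 = -80)
m = -3528
3136/X(14) + c/m = 3136/(32 - 1*14) - 80/(-3528) = 3136/(32 - 14) - 80*(-1/3528) = 3136/18 + 10/441 = 3136*(1/18) + 10/441 = 1568/9 + 10/441 = 8538/49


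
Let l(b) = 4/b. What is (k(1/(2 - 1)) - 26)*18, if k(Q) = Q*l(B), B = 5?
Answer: -2268/5 ≈ -453.60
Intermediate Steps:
k(Q) = 4*Q/5 (k(Q) = Q*(4/5) = Q*(4*(⅕)) = Q*(⅘) = 4*Q/5)
(k(1/(2 - 1)) - 26)*18 = (4/(5*(2 - 1)) - 26)*18 = ((⅘)/1 - 26)*18 = ((⅘)*1 - 26)*18 = (⅘ - 26)*18 = -126/5*18 = -2268/5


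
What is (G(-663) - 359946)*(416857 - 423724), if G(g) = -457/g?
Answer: 546255523149/221 ≈ 2.4717e+9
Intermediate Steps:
(G(-663) - 359946)*(416857 - 423724) = (-457/(-663) - 359946)*(416857 - 423724) = (-457*(-1/663) - 359946)*(-6867) = (457/663 - 359946)*(-6867) = -238643741/663*(-6867) = 546255523149/221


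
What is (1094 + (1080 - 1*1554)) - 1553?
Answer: -933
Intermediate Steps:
(1094 + (1080 - 1*1554)) - 1553 = (1094 + (1080 - 1554)) - 1553 = (1094 - 474) - 1553 = 620 - 1553 = -933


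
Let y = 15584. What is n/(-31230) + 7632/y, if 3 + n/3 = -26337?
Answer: 1020691/337978 ≈ 3.0200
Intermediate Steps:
n = -79020 (n = -9 + 3*(-26337) = -9 - 79011 = -79020)
n/(-31230) + 7632/y = -79020/(-31230) + 7632/15584 = -79020*(-1/31230) + 7632*(1/15584) = 878/347 + 477/974 = 1020691/337978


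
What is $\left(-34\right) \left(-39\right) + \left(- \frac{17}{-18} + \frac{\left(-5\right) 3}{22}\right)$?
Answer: $\frac{131300}{99} \approx 1326.3$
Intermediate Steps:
$\left(-34\right) \left(-39\right) + \left(- \frac{17}{-18} + \frac{\left(-5\right) 3}{22}\right) = 1326 - - \frac{26}{99} = 1326 + \left(\frac{17}{18} - \frac{15}{22}\right) = 1326 + \frac{26}{99} = \frac{131300}{99}$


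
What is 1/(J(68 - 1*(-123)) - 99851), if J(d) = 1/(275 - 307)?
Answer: -32/3195233 ≈ -1.0015e-5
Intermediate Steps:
J(d) = -1/32 (J(d) = 1/(-32) = -1/32)
1/(J(68 - 1*(-123)) - 99851) = 1/(-1/32 - 99851) = 1/(-3195233/32) = -32/3195233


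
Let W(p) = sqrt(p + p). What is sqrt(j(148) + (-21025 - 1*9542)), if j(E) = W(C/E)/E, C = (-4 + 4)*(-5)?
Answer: I*sqrt(30567) ≈ 174.83*I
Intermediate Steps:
C = 0 (C = 0*(-5) = 0)
W(p) = sqrt(2)*sqrt(p) (W(p) = sqrt(2*p) = sqrt(2)*sqrt(p))
j(E) = 0 (j(E) = (sqrt(2)*sqrt(0/E))/E = (sqrt(2)*sqrt(0))/E = (sqrt(2)*0)/E = 0/E = 0)
sqrt(j(148) + (-21025 - 1*9542)) = sqrt(0 + (-21025 - 1*9542)) = sqrt(0 + (-21025 - 9542)) = sqrt(0 - 30567) = sqrt(-30567) = I*sqrt(30567)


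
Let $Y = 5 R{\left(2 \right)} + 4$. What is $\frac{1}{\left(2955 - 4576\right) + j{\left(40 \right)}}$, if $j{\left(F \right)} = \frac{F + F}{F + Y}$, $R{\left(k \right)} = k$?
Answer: $- \frac{27}{43727} \approx -0.00061747$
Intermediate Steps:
$Y = 14$ ($Y = 5 \cdot 2 + 4 = 10 + 4 = 14$)
$j{\left(F \right)} = \frac{2 F}{14 + F}$ ($j{\left(F \right)} = \frac{F + F}{F + 14} = \frac{2 F}{14 + F}$)
$\frac{1}{\left(2955 - 4576\right) + j{\left(40 \right)}} = \frac{1}{\left(2955 - 4576\right) + 2 \cdot 40 \frac{1}{14 + 40}} = \frac{1}{\left(2955 - 4576\right) + 2 \cdot 40 \cdot \frac{1}{54}} = \frac{1}{-1621 + 2 \cdot 40 \cdot \frac{1}{54}} = \frac{1}{-1621 + \frac{40}{27}} = \frac{1}{- \frac{43727}{27}} = - \frac{27}{43727}$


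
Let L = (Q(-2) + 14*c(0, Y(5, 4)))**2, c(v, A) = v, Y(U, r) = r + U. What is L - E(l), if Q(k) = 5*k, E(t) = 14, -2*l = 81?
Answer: 86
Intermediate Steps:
l = -81/2 (l = -1/2*81 = -81/2 ≈ -40.500)
Y(U, r) = U + r
L = 100 (L = (5*(-2) + 14*0)**2 = (-10 + 0)**2 = (-10)**2 = 100)
L - E(l) = 100 - 1*14 = 100 - 14 = 86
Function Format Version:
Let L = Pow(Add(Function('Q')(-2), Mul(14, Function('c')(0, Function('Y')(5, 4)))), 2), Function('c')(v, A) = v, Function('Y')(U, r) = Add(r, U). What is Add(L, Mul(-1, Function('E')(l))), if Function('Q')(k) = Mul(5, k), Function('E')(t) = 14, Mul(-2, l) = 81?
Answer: 86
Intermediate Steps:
l = Rational(-81, 2) (l = Mul(Rational(-1, 2), 81) = Rational(-81, 2) ≈ -40.500)
Function('Y')(U, r) = Add(U, r)
L = 100 (L = Pow(Add(Mul(5, -2), Mul(14, 0)), 2) = Pow(Add(-10, 0), 2) = Pow(-10, 2) = 100)
Add(L, Mul(-1, Function('E')(l))) = Add(100, Mul(-1, 14)) = Add(100, -14) = 86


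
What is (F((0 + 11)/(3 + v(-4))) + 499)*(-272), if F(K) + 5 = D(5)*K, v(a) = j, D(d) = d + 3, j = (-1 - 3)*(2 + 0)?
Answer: -647904/5 ≈ -1.2958e+5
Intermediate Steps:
j = -8 (j = -4*2 = -8)
D(d) = 3 + d
v(a) = -8
F(K) = -5 + 8*K (F(K) = -5 + (3 + 5)*K = -5 + 8*K)
(F((0 + 11)/(3 + v(-4))) + 499)*(-272) = ((-5 + 8*((0 + 11)/(3 - 8))) + 499)*(-272) = ((-5 + 8*(11/(-5))) + 499)*(-272) = ((-5 + 8*(11*(-1/5))) + 499)*(-272) = ((-5 + 8*(-11/5)) + 499)*(-272) = ((-5 - 88/5) + 499)*(-272) = (-113/5 + 499)*(-272) = (2382/5)*(-272) = -647904/5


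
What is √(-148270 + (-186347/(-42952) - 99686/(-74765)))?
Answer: I*√7800888309963195674890/229379020 ≈ 385.05*I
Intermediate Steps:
√(-148270 + (-186347/(-42952) - 99686/(-74765))) = √(-148270 + (-186347*(-1/42952) - 99686*(-1/74765))) = √(-148270 + (26621/6136 + 99686/74765)) = √(-148270 + 2601992361/458758040) = √(-68017452598439/458758040) = I*√7800888309963195674890/229379020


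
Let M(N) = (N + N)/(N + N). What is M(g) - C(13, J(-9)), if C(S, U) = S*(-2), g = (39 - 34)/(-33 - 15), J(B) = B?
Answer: 27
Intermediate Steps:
g = -5/48 (g = 5/(-48) = 5*(-1/48) = -5/48 ≈ -0.10417)
C(S, U) = -2*S
M(N) = 1 (M(N) = (2*N)/((2*N)) = (2*N)*(1/(2*N)) = 1)
M(g) - C(13, J(-9)) = 1 - (-2)*13 = 1 - 1*(-26) = 1 + 26 = 27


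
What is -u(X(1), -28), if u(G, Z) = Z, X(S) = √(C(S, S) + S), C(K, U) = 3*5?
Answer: 28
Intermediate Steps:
C(K, U) = 15
X(S) = √(15 + S)
-u(X(1), -28) = -1*(-28) = 28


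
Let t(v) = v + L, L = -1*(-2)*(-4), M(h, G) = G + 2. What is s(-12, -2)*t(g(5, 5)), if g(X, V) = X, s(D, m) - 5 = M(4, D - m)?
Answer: 9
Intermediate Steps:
M(h, G) = 2 + G
s(D, m) = 7 + D - m (s(D, m) = 5 + (2 + (D - m)) = 5 + (2 + D - m) = 7 + D - m)
L = -8 (L = 2*(-4) = -8)
t(v) = -8 + v (t(v) = v - 8 = -8 + v)
s(-12, -2)*t(g(5, 5)) = (7 - 12 - 1*(-2))*(-8 + 5) = (7 - 12 + 2)*(-3) = -3*(-3) = 9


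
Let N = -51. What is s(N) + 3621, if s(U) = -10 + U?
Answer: 3560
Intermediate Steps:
s(N) + 3621 = (-10 - 51) + 3621 = -61 + 3621 = 3560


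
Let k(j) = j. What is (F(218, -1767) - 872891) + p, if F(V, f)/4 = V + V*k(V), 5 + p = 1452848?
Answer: 770920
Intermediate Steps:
p = 1452843 (p = -5 + 1452848 = 1452843)
F(V, f) = 4*V + 4*V² (F(V, f) = 4*(V + V*V) = 4*(V + V²) = 4*V + 4*V²)
(F(218, -1767) - 872891) + p = (4*218*(1 + 218) - 872891) + 1452843 = (4*218*219 - 872891) + 1452843 = (190968 - 872891) + 1452843 = -681923 + 1452843 = 770920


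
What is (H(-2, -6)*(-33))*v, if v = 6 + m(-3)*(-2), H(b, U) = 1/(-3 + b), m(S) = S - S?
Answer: 198/5 ≈ 39.600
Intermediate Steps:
m(S) = 0
v = 6 (v = 6 + 0*(-2) = 6 + 0 = 6)
(H(-2, -6)*(-33))*v = (-33/(-3 - 2))*6 = (-33/(-5))*6 = -⅕*(-33)*6 = (33/5)*6 = 198/5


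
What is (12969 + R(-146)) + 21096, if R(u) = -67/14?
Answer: 476843/14 ≈ 34060.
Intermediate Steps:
R(u) = -67/14 (R(u) = -67*1/14 = -67/14)
(12969 + R(-146)) + 21096 = (12969 - 67/14) + 21096 = 181499/14 + 21096 = 476843/14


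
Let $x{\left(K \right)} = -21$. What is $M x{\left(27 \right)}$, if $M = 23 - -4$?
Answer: $-567$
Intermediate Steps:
$M = 27$ ($M = 23 + 4 = 27$)
$M x{\left(27 \right)} = 27 \left(-21\right) = -567$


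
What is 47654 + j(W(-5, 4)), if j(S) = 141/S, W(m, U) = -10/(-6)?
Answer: 238693/5 ≈ 47739.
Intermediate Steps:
W(m, U) = 5/3 (W(m, U) = -10*(-⅙) = 5/3)
47654 + j(W(-5, 4)) = 47654 + 141/(5/3) = 47654 + 141*(⅗) = 47654 + 423/5 = 238693/5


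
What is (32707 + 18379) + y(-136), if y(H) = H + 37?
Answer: 50987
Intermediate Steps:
y(H) = 37 + H
(32707 + 18379) + y(-136) = (32707 + 18379) + (37 - 136) = 51086 - 99 = 50987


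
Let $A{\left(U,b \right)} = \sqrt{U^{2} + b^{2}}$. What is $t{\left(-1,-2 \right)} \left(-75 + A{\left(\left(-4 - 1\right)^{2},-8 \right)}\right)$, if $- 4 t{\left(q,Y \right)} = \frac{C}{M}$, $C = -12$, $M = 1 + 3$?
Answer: $- \frac{225}{4} + \frac{3 \sqrt{689}}{4} \approx -36.563$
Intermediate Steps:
$M = 4$
$t{\left(q,Y \right)} = \frac{3}{4}$ ($t{\left(q,Y \right)} = - \frac{\left(-12\right) \frac{1}{4}}{4} = \left(- \frac{1}{4}\right) \left(-3\right) = \frac{3}{4}$)
$t{\left(-1,-2 \right)} \left(-75 + A{\left(\left(-4 - 1\right)^{2},-8 \right)}\right) = \frac{3 \left(-75 + \sqrt{\left(\left(-4 - 1\right)^{2}\right)^{2} + \left(-8\right)^{2}}\right)}{4} = \frac{3 \left(-75 + \sqrt{\left(\left(-5\right)^{2}\right)^{2} + 64}\right)}{4} = \frac{3 \left(-75 + \sqrt{25^{2} + 64}\right)}{4} = \frac{3 \left(-75 + \sqrt{625 + 64}\right)}{4} = \frac{3 \left(-75 + \sqrt{689}\right)}{4} = - \frac{225}{4} + \frac{3 \sqrt{689}}{4}$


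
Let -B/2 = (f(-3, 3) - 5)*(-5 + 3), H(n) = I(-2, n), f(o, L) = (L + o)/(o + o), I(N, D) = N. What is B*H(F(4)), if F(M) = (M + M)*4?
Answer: 40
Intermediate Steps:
f(o, L) = (L + o)/(2*o) (f(o, L) = (L + o)/((2*o)) = (L + o)*(1/(2*o)) = (L + o)/(2*o))
F(M) = 8*M (F(M) = (2*M)*4 = 8*M)
H(n) = -2
B = -20 (B = -2*((½)*(3 - 3)/(-3) - 5)*(-5 + 3) = -2*((½)*(-⅓)*0 - 5)*(-2) = -2*(0 - 5)*(-2) = -(-10)*(-2) = -2*10 = -20)
B*H(F(4)) = -20*(-2) = 40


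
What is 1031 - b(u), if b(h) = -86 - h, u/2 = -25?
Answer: 1067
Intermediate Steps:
u = -50 (u = 2*(-25) = -50)
1031 - b(u) = 1031 - (-86 - 1*(-50)) = 1031 - (-86 + 50) = 1031 - 1*(-36) = 1031 + 36 = 1067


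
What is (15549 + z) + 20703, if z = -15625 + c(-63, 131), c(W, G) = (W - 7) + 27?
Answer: 20584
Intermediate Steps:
c(W, G) = 20 + W (c(W, G) = (-7 + W) + 27 = 20 + W)
z = -15668 (z = -15625 + (20 - 63) = -15625 - 43 = -15668)
(15549 + z) + 20703 = (15549 - 15668) + 20703 = -119 + 20703 = 20584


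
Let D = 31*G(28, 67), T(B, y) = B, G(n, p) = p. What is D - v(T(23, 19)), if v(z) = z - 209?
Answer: 2263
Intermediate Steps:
v(z) = -209 + z
D = 2077 (D = 31*67 = 2077)
D - v(T(23, 19)) = 2077 - (-209 + 23) = 2077 - 1*(-186) = 2077 + 186 = 2263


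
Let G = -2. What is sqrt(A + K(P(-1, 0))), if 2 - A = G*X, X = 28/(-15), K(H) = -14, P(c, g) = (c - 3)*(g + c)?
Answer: 2*I*sqrt(885)/15 ≈ 3.9665*I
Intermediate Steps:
P(c, g) = (-3 + c)*(c + g)
X = -28/15 (X = 28*(-1/15) = -28/15 ≈ -1.8667)
A = -26/15 (A = 2 - (-2)*(-28)/15 = 2 - 1*56/15 = 2 - 56/15 = -26/15 ≈ -1.7333)
sqrt(A + K(P(-1, 0))) = sqrt(-26/15 - 14) = sqrt(-236/15) = 2*I*sqrt(885)/15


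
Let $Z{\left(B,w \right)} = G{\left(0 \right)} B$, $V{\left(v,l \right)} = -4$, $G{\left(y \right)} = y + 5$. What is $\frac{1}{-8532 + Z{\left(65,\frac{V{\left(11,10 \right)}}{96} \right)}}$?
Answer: $- \frac{1}{8207} \approx -0.00012185$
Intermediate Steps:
$G{\left(y \right)} = 5 + y$
$Z{\left(B,w \right)} = 5 B$ ($Z{\left(B,w \right)} = \left(5 + 0\right) B = 5 B$)
$\frac{1}{-8532 + Z{\left(65,\frac{V{\left(11,10 \right)}}{96} \right)}} = \frac{1}{-8532 + 5 \cdot 65} = \frac{1}{-8532 + 325} = \frac{1}{-8207} = - \frac{1}{8207}$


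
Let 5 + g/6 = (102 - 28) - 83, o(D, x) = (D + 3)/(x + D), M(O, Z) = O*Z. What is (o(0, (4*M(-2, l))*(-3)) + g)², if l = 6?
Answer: 16248961/2304 ≈ 7052.5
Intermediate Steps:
o(D, x) = (3 + D)/(D + x)
g = -84 (g = -30 + 6*((102 - 28) - 83) = -30 + 6*(74 - 83) = -30 + 6*(-9) = -30 - 54 = -84)
(o(0, (4*M(-2, l))*(-3)) + g)² = ((3 + 0)/(0 + (4*(-2*6))*(-3)) - 84)² = (3/(0 + (4*(-12))*(-3)) - 84)² = (3/(0 - 48*(-3)) - 84)² = (3/(0 + 144) - 84)² = (3/144 - 84)² = ((1/144)*3 - 84)² = (1/48 - 84)² = (-4031/48)² = 16248961/2304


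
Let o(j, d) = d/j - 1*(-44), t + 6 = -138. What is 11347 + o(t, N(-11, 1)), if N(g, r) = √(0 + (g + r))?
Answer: 11391 - I*√10/144 ≈ 11391.0 - 0.02196*I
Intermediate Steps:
N(g, r) = √(g + r)
t = -144 (t = -6 - 138 = -144)
o(j, d) = 44 + d/j (o(j, d) = d/j + 44 = 44 + d/j)
11347 + o(t, N(-11, 1)) = 11347 + (44 + √(-11 + 1)/(-144)) = 11347 + (44 + √(-10)*(-1/144)) = 11347 + (44 + (I*√10)*(-1/144)) = 11347 + (44 - I*√10/144) = 11391 - I*√10/144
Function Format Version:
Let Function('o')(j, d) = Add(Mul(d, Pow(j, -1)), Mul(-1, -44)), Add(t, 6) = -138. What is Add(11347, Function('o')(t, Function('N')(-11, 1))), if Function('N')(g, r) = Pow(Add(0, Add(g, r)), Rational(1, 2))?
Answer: Add(11391, Mul(Rational(-1, 144), I, Pow(10, Rational(1, 2)))) ≈ Add(11391., Mul(-0.021960, I))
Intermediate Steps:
Function('N')(g, r) = Pow(Add(g, r), Rational(1, 2))
t = -144 (t = Add(-6, -138) = -144)
Function('o')(j, d) = Add(44, Mul(d, Pow(j, -1))) (Function('o')(j, d) = Add(Mul(d, Pow(j, -1)), 44) = Add(44, Mul(d, Pow(j, -1))))
Add(11347, Function('o')(t, Function('N')(-11, 1))) = Add(11347, Add(44, Mul(Pow(Add(-11, 1), Rational(1, 2)), Pow(-144, -1)))) = Add(11347, Add(44, Mul(Pow(-10, Rational(1, 2)), Rational(-1, 144)))) = Add(11347, Add(44, Mul(Mul(I, Pow(10, Rational(1, 2))), Rational(-1, 144)))) = Add(11347, Add(44, Mul(Rational(-1, 144), I, Pow(10, Rational(1, 2))))) = Add(11391, Mul(Rational(-1, 144), I, Pow(10, Rational(1, 2))))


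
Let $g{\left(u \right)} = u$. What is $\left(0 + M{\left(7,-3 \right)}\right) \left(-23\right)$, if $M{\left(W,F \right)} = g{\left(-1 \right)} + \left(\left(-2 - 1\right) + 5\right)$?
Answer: $-23$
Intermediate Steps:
$M{\left(W,F \right)} = 1$ ($M{\left(W,F \right)} = -1 + \left(\left(-2 - 1\right) + 5\right) = -1 + \left(-3 + 5\right) = -1 + 2 = 1$)
$\left(0 + M{\left(7,-3 \right)}\right) \left(-23\right) = \left(0 + 1\right) \left(-23\right) = 1 \left(-23\right) = -23$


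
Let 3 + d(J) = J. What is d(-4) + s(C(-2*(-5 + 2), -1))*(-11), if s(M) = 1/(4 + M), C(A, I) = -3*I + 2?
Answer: -74/9 ≈ -8.2222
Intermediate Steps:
d(J) = -3 + J
C(A, I) = 2 - 3*I
d(-4) + s(C(-2*(-5 + 2), -1))*(-11) = (-3 - 4) - 11/(4 + (2 - 3*(-1))) = -7 - 11/(4 + (2 + 3)) = -7 - 11/(4 + 5) = -7 - 11/9 = -74/9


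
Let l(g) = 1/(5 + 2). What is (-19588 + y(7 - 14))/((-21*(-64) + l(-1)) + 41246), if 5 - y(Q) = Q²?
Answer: -45808/99377 ≈ -0.46095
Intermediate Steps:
l(g) = ⅐ (l(g) = 1/7 = ⅐)
y(Q) = 5 - Q²
(-19588 + y(7 - 14))/((-21*(-64) + l(-1)) + 41246) = (-19588 + (5 - (7 - 14)²))/((-21*(-64) + ⅐) + 41246) = (-19588 + (5 - 1*(-7)²))/((1344 + ⅐) + 41246) = (-19588 + (5 - 1*49))/(9409/7 + 41246) = (-19588 + (5 - 49))/(298131/7) = (-19588 - 44)*(7/298131) = -19632*7/298131 = -45808/99377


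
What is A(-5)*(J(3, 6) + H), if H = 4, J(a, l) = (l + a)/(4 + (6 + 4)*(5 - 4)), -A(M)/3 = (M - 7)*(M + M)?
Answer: -11700/7 ≈ -1671.4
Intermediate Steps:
A(M) = -6*M*(-7 + M) (A(M) = -3*(M - 7)*(M + M) = -3*(-7 + M)*2*M = -6*M*(-7 + M))
J(a, l) = a/14 + l/14 (J(a, l) = (a + l)/(4 + 10*1) = (a + l)/(4 + 10) = (a + l)/14 = (a + l)*(1/14) = a/14 + l/14)
A(-5)*(J(3, 6) + H) = (6*(-5)*(7 - 1*(-5)))*(((1/14)*3 + (1/14)*6) + 4) = (6*(-5)*(7 + 5))*((3/14 + 3/7) + 4) = (6*(-5)*12)*(9/14 + 4) = -360*65/14 = -11700/7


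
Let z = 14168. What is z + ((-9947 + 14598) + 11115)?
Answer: 29934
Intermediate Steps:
z + ((-9947 + 14598) + 11115) = 14168 + ((-9947 + 14598) + 11115) = 14168 + (4651 + 11115) = 14168 + 15766 = 29934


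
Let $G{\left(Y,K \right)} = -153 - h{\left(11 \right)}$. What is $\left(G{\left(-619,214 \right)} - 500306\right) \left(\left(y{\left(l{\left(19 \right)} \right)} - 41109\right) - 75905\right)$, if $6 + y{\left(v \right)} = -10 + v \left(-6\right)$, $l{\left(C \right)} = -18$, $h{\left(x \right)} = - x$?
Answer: $58513381056$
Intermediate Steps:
$G{\left(Y,K \right)} = -142$ ($G{\left(Y,K \right)} = -153 - \left(-1\right) 11 = -153 - -11 = -153 + 11 = -142$)
$y{\left(v \right)} = -16 - 6 v$ ($y{\left(v \right)} = -6 + \left(-10 + v \left(-6\right)\right) = -6 - \left(10 + 6 v\right) = -16 - 6 v$)
$\left(G{\left(-619,214 \right)} - 500306\right) \left(\left(y{\left(l{\left(19 \right)} \right)} - 41109\right) - 75905\right) = \left(-142 - 500306\right) \left(\left(\left(-16 - -108\right) - 41109\right) - 75905\right) = - 500448 \left(\left(\left(-16 + 108\right) - 41109\right) - 75905\right) = - 500448 \left(\left(92 - 41109\right) - 75905\right) = - 500448 \left(-41017 - 75905\right) = \left(-500448\right) \left(-116922\right) = 58513381056$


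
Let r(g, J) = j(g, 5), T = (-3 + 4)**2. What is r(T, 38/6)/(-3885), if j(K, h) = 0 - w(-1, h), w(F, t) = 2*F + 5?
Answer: 1/1295 ≈ 0.00077220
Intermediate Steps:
w(F, t) = 5 + 2*F
T = 1 (T = 1**2 = 1)
j(K, h) = -3 (j(K, h) = 0 - (5 + 2*(-1)) = 0 - (5 - 2) = 0 - 1*3 = 0 - 3 = -3)
r(g, J) = -3
r(T, 38/6)/(-3885) = -3/(-3885) = -3*(-1/3885) = 1/1295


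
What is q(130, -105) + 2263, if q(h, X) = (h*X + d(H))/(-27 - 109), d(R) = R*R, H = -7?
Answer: 321369/136 ≈ 2363.0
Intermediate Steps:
d(R) = R²
q(h, X) = -49/136 - X*h/136 (q(h, X) = (h*X + (-7)²)/(-27 - 109) = (X*h + 49)/(-136) = (49 + X*h)*(-1/136) = -49/136 - X*h/136)
q(130, -105) + 2263 = (-49/136 - 1/136*(-105)*130) + 2263 = (-49/136 + 6825/68) + 2263 = 13601/136 + 2263 = 321369/136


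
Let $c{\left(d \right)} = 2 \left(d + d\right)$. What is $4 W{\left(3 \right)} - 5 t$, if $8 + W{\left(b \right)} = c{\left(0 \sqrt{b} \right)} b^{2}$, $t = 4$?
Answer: $-52$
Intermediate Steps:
$c{\left(d \right)} = 4 d$ ($c{\left(d \right)} = 2 \cdot 2 d = 4 d$)
$W{\left(b \right)} = -8$ ($W{\left(b \right)} = -8 + 4 \cdot 0 \sqrt{b} b^{2} = -8 + 4 \cdot 0 b^{2} = -8 + 0 b^{2} = -8 + 0 = -8$)
$4 W{\left(3 \right)} - 5 t = 4 \left(-8\right) - 20 = -32 - 20 = -52$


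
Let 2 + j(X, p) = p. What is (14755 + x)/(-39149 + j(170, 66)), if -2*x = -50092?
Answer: -39801/39085 ≈ -1.0183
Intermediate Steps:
x = 25046 (x = -½*(-50092) = 25046)
j(X, p) = -2 + p
(14755 + x)/(-39149 + j(170, 66)) = (14755 + 25046)/(-39149 + (-2 + 66)) = 39801/(-39149 + 64) = 39801/(-39085) = 39801*(-1/39085) = -39801/39085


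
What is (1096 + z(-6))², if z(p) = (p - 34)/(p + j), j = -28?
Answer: 347897104/289 ≈ 1.2038e+6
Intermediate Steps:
z(p) = (-34 + p)/(-28 + p) (z(p) = (p - 34)/(p - 28) = (-34 + p)/(-28 + p))
(1096 + z(-6))² = (1096 + (-34 - 6)/(-28 - 6))² = (1096 - 40/(-34))² = (1096 - 1/34*(-40))² = (1096 + 20/17)² = (18652/17)² = 347897104/289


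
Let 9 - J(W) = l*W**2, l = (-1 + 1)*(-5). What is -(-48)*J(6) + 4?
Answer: 436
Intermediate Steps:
l = 0 (l = 0*(-5) = 0)
J(W) = 9 (J(W) = 9 - 0*W**2 = 9 - 1*0 = 9 + 0 = 9)
-(-48)*J(6) + 4 = -(-48)*9 + 4 = -12*(-36) + 4 = 432 + 4 = 436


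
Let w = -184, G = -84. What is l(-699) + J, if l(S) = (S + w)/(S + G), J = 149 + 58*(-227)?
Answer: -10191428/783 ≈ -13016.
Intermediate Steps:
J = -13017 (J = 149 - 13166 = -13017)
l(S) = (-184 + S)/(-84 + S) (l(S) = (S - 184)/(S - 84) = (-184 + S)/(-84 + S))
l(-699) + J = (-184 - 699)/(-84 - 699) - 13017 = -883/(-783) - 13017 = -1/783*(-883) - 13017 = 883/783 - 13017 = -10191428/783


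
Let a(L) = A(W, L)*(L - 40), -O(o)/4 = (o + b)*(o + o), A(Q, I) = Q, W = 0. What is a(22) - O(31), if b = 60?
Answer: 22568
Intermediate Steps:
O(o) = -8*o*(60 + o) (O(o) = -4*(o + 60)*(o + o) = -4*(60 + o)*2*o = -8*o*(60 + o))
a(L) = 0 (a(L) = 0*(L - 40) = 0*(-40 + L) = 0)
a(22) - O(31) = 0 - (-8)*31*(60 + 31) = 0 - (-8)*31*91 = 0 - 1*(-22568) = 0 + 22568 = 22568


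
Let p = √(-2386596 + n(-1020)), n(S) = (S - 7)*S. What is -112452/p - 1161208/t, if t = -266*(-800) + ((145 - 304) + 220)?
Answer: -31384/5753 + 9371*I*√9299/9299 ≈ -5.4552 + 97.178*I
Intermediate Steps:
n(S) = S*(-7 + S) (n(S) = (-7 + S)*S = S*(-7 + S))
p = 12*I*√9299 (p = √(-2386596 - 1020*(-7 - 1020)) = √(-2386596 - 1020*(-1027)) = √(-2386596 + 1047540) = √(-1339056) = 12*I*√9299 ≈ 1157.2*I)
t = 212861 (t = 212800 + (-159 + 220) = 212800 + 61 = 212861)
-112452/p - 1161208/t = -112452*(-I*√9299/111588) - 1161208/212861 = -(-9371)*I*√9299/9299 - 1161208*1/212861 = 9371*I*√9299/9299 - 31384/5753 = -31384/5753 + 9371*I*√9299/9299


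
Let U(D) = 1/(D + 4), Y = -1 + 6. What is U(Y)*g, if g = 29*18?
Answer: 58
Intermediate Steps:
g = 522
Y = 5
U(D) = 1/(4 + D)
U(Y)*g = 522/(4 + 5) = 522/9 = (1/9)*522 = 58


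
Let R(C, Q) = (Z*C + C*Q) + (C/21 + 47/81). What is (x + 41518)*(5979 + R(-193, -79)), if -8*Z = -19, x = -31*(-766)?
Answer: 768180864778/567 ≈ 1.3548e+9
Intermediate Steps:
x = 23746
Z = 19/8 (Z = -⅛*(-19) = 19/8 ≈ 2.3750)
R(C, Q) = 47/81 + 407*C/168 + C*Q (R(C, Q) = (19*C/8 + C*Q) + (C/21 + 47/81) = (19*C/8 + C*Q) + (47/81 + C/21) = 47/81 + 407*C/168 + C*Q)
(x + 41518)*(5979 + R(-193, -79)) = (23746 + 41518)*(5979 + (47/81 + (407/168)*(-193) - 193*(-79))) = 65264*(5979 + (47/81 - 78551/168 + 15247)) = 65264*(5979 + 67042147/4536) = 65264*(94162891/4536) = 768180864778/567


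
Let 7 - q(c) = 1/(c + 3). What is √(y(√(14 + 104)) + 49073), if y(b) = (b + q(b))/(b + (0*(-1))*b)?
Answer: √(512504149 + 170827184*√118)/(59*√(3 + √118)) ≈ 221.53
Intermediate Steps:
q(c) = 7 - 1/(3 + c) (q(c) = 7 - 1/(c + 3) = 7 - 1/(3 + c))
y(b) = (b + (20 + 7*b)/(3 + b))/b (y(b) = (b + (20 + 7*b)/(3 + b))/(b + (0*(-1))*b) = (b + (20 + 7*b)/(3 + b))/(b + 0*b) = (b + (20 + 7*b)/(3 + b))/(b + 0) = (b + (20 + 7*b)/(3 + b))/b)
√(y(√(14 + 104)) + 49073) = √((20 + (√(14 + 104))² + 10*√(14 + 104))/((√(14 + 104))*(3 + √(14 + 104))) + 49073) = √((20 + (√118)² + 10*√118)/((√118)*(3 + √118)) + 49073) = √((√118/118)*(20 + 118 + 10*√118)/(3 + √118) + 49073) = √((√118/118)*(138 + 10*√118)/(3 + √118) + 49073) = √(√118*(138 + 10*√118)/(118*(3 + √118)) + 49073) = √(49073 + √118*(138 + 10*√118)/(118*(3 + √118)))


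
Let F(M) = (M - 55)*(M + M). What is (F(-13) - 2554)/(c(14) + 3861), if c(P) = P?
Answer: -786/3875 ≈ -0.20284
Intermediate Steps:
F(M) = 2*M*(-55 + M) (F(M) = (-55 + M)*(2*M) = 2*M*(-55 + M))
(F(-13) - 2554)/(c(14) + 3861) = (2*(-13)*(-55 - 13) - 2554)/(14 + 3861) = (2*(-13)*(-68) - 2554)/3875 = (1768 - 2554)*(1/3875) = -786*1/3875 = -786/3875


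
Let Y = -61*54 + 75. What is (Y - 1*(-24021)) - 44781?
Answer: -23979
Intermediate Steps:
Y = -3219 (Y = -3294 + 75 = -3219)
(Y - 1*(-24021)) - 44781 = (-3219 - 1*(-24021)) - 44781 = (-3219 + 24021) - 44781 = 20802 - 44781 = -23979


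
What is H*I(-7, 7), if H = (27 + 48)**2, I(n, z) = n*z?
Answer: -275625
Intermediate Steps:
H = 5625 (H = 75**2 = 5625)
H*I(-7, 7) = 5625*(-7*7) = 5625*(-49) = -275625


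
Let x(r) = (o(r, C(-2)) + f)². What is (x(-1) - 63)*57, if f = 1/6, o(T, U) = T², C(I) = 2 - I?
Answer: -42161/12 ≈ -3513.4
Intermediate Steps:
f = ⅙ ≈ 0.16667
x(r) = (⅙ + r²)² (x(r) = (r² + ⅙)² = (⅙ + r²)²)
(x(-1) - 63)*57 = ((1 + 6*(-1)²)²/36 - 63)*57 = ((1 + 6*1)²/36 - 63)*57 = ((1 + 6)²/36 - 63)*57 = ((1/36)*7² - 63)*57 = ((1/36)*49 - 63)*57 = (49/36 - 63)*57 = -2219/36*57 = -42161/12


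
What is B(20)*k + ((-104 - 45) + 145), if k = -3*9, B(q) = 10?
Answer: -274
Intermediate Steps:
k = -27
B(20)*k + ((-104 - 45) + 145) = 10*(-27) + ((-104 - 45) + 145) = -270 + (-149 + 145) = -270 - 4 = -274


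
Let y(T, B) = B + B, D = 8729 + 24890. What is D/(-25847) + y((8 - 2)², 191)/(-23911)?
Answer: -813737463/618027617 ≈ -1.3167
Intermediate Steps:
D = 33619
y(T, B) = 2*B
D/(-25847) + y((8 - 2)², 191)/(-23911) = 33619/(-25847) + (2*191)/(-23911) = 33619*(-1/25847) + 382*(-1/23911) = -33619/25847 - 382/23911 = -813737463/618027617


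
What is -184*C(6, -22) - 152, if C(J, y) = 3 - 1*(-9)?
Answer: -2360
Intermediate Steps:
C(J, y) = 12 (C(J, y) = 3 + 9 = 12)
-184*C(6, -22) - 152 = -184*12 - 152 = -2208 - 152 = -2360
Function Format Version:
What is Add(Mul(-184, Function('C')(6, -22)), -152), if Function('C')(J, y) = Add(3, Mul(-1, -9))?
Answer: -2360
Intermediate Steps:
Function('C')(J, y) = 12 (Function('C')(J, y) = Add(3, 9) = 12)
Add(Mul(-184, Function('C')(6, -22)), -152) = Add(Mul(-184, 12), -152) = Add(-2208, -152) = -2360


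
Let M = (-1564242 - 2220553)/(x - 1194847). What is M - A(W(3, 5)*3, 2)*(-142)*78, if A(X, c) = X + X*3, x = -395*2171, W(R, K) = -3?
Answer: -818358791717/2052392 ≈ -3.9873e+5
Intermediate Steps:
x = -857545
A(X, c) = 4*X (A(X, c) = X + 3*X = 4*X)
M = 3784795/2052392 (M = (-1564242 - 2220553)/(-857545 - 1194847) = -3784795/(-2052392) = -3784795*(-1/2052392) = 3784795/2052392 ≈ 1.8441)
M - A(W(3, 5)*3, 2)*(-142)*78 = 3784795/2052392 - (4*(-3*3))*(-142)*78 = 3784795/2052392 - (4*(-9))*(-142)*78 = 3784795/2052392 - (-36*(-142))*78 = 3784795/2052392 - 5112*78 = 3784795/2052392 - 1*398736 = 3784795/2052392 - 398736 = -818358791717/2052392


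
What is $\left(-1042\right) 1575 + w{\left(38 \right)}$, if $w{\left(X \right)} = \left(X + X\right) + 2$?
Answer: $-1641072$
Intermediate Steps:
$w{\left(X \right)} = 2 + 2 X$ ($w{\left(X \right)} = 2 X + 2 = 2 + 2 X$)
$\left(-1042\right) 1575 + w{\left(38 \right)} = \left(-1042\right) 1575 + \left(2 + 2 \cdot 38\right) = -1641150 + \left(2 + 76\right) = -1641150 + 78 = -1641072$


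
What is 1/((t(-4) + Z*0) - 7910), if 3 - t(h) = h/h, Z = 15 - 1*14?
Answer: -1/7908 ≈ -0.00012645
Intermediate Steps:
Z = 1 (Z = 15 - 14 = 1)
t(h) = 2 (t(h) = 3 - h/h = 3 - 1*1 = 3 - 1 = 2)
1/((t(-4) + Z*0) - 7910) = 1/((2 + 1*0) - 7910) = 1/((2 + 0) - 7910) = 1/(2 - 7910) = 1/(-7908) = -1/7908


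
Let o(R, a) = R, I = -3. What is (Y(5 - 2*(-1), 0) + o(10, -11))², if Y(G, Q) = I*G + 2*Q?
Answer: 121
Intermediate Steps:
Y(G, Q) = -3*G + 2*Q
(Y(5 - 2*(-1), 0) + o(10, -11))² = ((-3*(5 - 2*(-1)) + 2*0) + 10)² = ((-3*(5 + 2) + 0) + 10)² = ((-3*7 + 0) + 10)² = ((-21 + 0) + 10)² = (-21 + 10)² = (-11)² = 121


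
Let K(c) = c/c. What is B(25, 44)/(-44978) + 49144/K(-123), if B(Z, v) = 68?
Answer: 1105199382/22489 ≈ 49144.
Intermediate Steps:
K(c) = 1
B(25, 44)/(-44978) + 49144/K(-123) = 68/(-44978) + 49144/1 = 68*(-1/44978) + 49144*1 = -34/22489 + 49144 = 1105199382/22489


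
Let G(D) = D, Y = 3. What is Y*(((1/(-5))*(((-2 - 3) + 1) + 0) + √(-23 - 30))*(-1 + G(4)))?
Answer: 36/5 + 9*I*√53 ≈ 7.2 + 65.521*I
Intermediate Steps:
Y*(((1/(-5))*(((-2 - 3) + 1) + 0) + √(-23 - 30))*(-1 + G(4))) = 3*(((1/(-5))*(((-2 - 3) + 1) + 0) + √(-23 - 30))*(-1 + 4)) = 3*(((1*(-⅕))*((-5 + 1) + 0) + √(-53))*3) = 3*((-(-4 + 0)/5 + I*√53)*3) = 3*((-⅕*(-4) + I*√53)*3) = 3*((⅘ + I*√53)*3) = 3*(12/5 + 3*I*√53) = 36/5 + 9*I*√53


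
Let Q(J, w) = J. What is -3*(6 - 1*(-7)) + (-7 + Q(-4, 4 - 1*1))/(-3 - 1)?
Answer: -145/4 ≈ -36.250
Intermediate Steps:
-3*(6 - 1*(-7)) + (-7 + Q(-4, 4 - 1*1))/(-3 - 1) = -3*(6 - 1*(-7)) + (-7 - 4)/(-3 - 1) = -3*(6 + 7) - 11/(-4) = -3*13 - 11*(-¼) = -39 + 11/4 = -145/4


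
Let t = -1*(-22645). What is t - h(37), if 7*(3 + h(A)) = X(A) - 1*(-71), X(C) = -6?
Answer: 158471/7 ≈ 22639.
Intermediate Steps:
t = 22645
h(A) = 44/7 (h(A) = -3 + (-6 - 1*(-71))/7 = -3 + (-6 + 71)/7 = -3 + (⅐)*65 = -3 + 65/7 = 44/7)
t - h(37) = 22645 - 1*44/7 = 22645 - 44/7 = 158471/7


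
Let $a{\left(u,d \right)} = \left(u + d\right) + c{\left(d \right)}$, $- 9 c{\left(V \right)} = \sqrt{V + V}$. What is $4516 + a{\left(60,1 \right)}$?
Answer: $4577 - \frac{\sqrt{2}}{9} \approx 4576.8$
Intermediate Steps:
$c{\left(V \right)} = - \frac{\sqrt{2} \sqrt{V}}{9}$ ($c{\left(V \right)} = - \frac{\sqrt{V + V}}{9} = - \frac{\sqrt{2 V}}{9} = - \frac{\sqrt{2} \sqrt{V}}{9}$)
$a{\left(u,d \right)} = d + u - \frac{\sqrt{2} \sqrt{d}}{9}$ ($a{\left(u,d \right)} = \left(u + d\right) - \frac{\sqrt{2} \sqrt{d}}{9} = \left(d + u\right) - \frac{\sqrt{2} \sqrt{d}}{9} = d + u - \frac{\sqrt{2} \sqrt{d}}{9}$)
$4516 + a{\left(60,1 \right)} = 4516 + \left(1 + 60 - \frac{\sqrt{2} \sqrt{1}}{9}\right) = 4516 + \left(1 + 60 - \frac{1}{9} \sqrt{2} \cdot 1\right) = 4516 + \left(1 + 60 - \frac{\sqrt{2}}{9}\right) = 4516 + \left(61 - \frac{\sqrt{2}}{9}\right) = 4577 - \frac{\sqrt{2}}{9}$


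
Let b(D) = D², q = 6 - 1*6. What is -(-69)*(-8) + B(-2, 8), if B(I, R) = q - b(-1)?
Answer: -553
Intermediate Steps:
q = 0 (q = 6 - 6 = 0)
B(I, R) = -1 (B(I, R) = 0 - 1*(-1)² = 0 - 1*1 = 0 - 1 = -1)
-(-69)*(-8) + B(-2, 8) = -(-69)*(-8) - 1 = -23*24 - 1 = -552 - 1 = -553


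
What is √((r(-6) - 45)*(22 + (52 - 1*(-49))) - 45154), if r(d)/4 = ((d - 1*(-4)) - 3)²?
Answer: I*√38389 ≈ 195.93*I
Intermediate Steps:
r(d) = 4*(1 + d)² (r(d) = 4*((d - 1*(-4)) - 3)² = 4*((d + 4) - 3)² = 4*((4 + d) - 3)² = 4*(1 + d)²)
√((r(-6) - 45)*(22 + (52 - 1*(-49))) - 45154) = √((4*(1 - 6)² - 45)*(22 + (52 - 1*(-49))) - 45154) = √((4*(-5)² - 45)*(22 + (52 + 49)) - 45154) = √((4*25 - 45)*(22 + 101) - 45154) = √((100 - 45)*123 - 45154) = √(55*123 - 45154) = √(6765 - 45154) = √(-38389) = I*√38389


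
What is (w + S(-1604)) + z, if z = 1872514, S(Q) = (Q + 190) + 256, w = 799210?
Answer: 2670566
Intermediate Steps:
S(Q) = 446 + Q (S(Q) = (190 + Q) + 256 = 446 + Q)
(w + S(-1604)) + z = (799210 + (446 - 1604)) + 1872514 = (799210 - 1158) + 1872514 = 798052 + 1872514 = 2670566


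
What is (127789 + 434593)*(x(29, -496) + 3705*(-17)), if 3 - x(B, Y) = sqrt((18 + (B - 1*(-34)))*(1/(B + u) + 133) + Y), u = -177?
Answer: -35419943124 - 281191*sqrt(56273855)/37 ≈ -3.5477e+10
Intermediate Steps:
x(B, Y) = 3 - sqrt(Y + (52 + B)*(133 + 1/(-177 + B))) (x(B, Y) = 3 - sqrt((18 + (B - 1*(-34)))*(1/(B - 177) + 133) + Y) = 3 - sqrt((18 + (B + 34))*(1/(-177 + B) + 133) + Y) = 3 - sqrt((18 + (34 + B))*(133 + 1/(-177 + B)) + Y) = 3 - sqrt((52 + B)*(133 + 1/(-177 + B)) + Y) = 3 - sqrt(Y + (52 + B)*(133 + 1/(-177 + B))))
(127789 + 434593)*(x(29, -496) + 3705*(-17)) = (127789 + 434593)*((3 - sqrt((52 + 29 + (-177 + 29)*(6916 - 496 + 133*29))/(-177 + 29))) + 3705*(-17)) = 562382*((3 - sqrt((52 + 29 - 148*(6916 - 496 + 3857))/(-148))) - 62985) = 562382*((3 - sqrt(-(52 + 29 - 148*10277)/148)) - 62985) = 562382*((3 - sqrt(-(52 + 29 - 1520996)/148)) - 62985) = 562382*((3 - sqrt(-1/148*(-1520915))) - 62985) = 562382*((3 - sqrt(1520915/148)) - 62985) = 562382*((3 - sqrt(56273855)/74) - 62985) = 562382*(-62982 - sqrt(56273855)/74) = -35419943124 - 281191*sqrt(56273855)/37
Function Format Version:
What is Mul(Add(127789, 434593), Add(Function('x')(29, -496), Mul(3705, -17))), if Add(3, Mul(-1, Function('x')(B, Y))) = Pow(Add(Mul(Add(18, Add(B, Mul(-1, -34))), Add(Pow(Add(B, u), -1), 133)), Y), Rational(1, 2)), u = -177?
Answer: Add(-35419943124, Mul(Rational(-281191, 37), Pow(56273855, Rational(1, 2)))) ≈ -3.5477e+10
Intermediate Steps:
Function('x')(B, Y) = Add(3, Mul(-1, Pow(Add(Y, Mul(Add(52, B), Add(133, Pow(Add(-177, B), -1)))), Rational(1, 2)))) (Function('x')(B, Y) = Add(3, Mul(-1, Pow(Add(Mul(Add(18, Add(B, Mul(-1, -34))), Add(Pow(Add(B, -177), -1), 133)), Y), Rational(1, 2)))) = Add(3, Mul(-1, Pow(Add(Mul(Add(18, Add(B, 34)), Add(Pow(Add(-177, B), -1), 133)), Y), Rational(1, 2)))) = Add(3, Mul(-1, Pow(Add(Mul(Add(18, Add(34, B)), Add(133, Pow(Add(-177, B), -1))), Y), Rational(1, 2)))) = Add(3, Mul(-1, Pow(Add(Mul(Add(52, B), Add(133, Pow(Add(-177, B), -1))), Y), Rational(1, 2)))) = Add(3, Mul(-1, Pow(Add(Y, Mul(Add(52, B), Add(133, Pow(Add(-177, B), -1)))), Rational(1, 2)))))
Mul(Add(127789, 434593), Add(Function('x')(29, -496), Mul(3705, -17))) = Mul(Add(127789, 434593), Add(Add(3, Mul(-1, Pow(Mul(Pow(Add(-177, 29), -1), Add(52, 29, Mul(Add(-177, 29), Add(6916, -496, Mul(133, 29))))), Rational(1, 2)))), Mul(3705, -17))) = Mul(562382, Add(Add(3, Mul(-1, Pow(Mul(Pow(-148, -1), Add(52, 29, Mul(-148, Add(6916, -496, 3857)))), Rational(1, 2)))), -62985)) = Mul(562382, Add(Add(3, Mul(-1, Pow(Mul(Rational(-1, 148), Add(52, 29, Mul(-148, 10277))), Rational(1, 2)))), -62985)) = Mul(562382, Add(Add(3, Mul(-1, Pow(Mul(Rational(-1, 148), Add(52, 29, -1520996)), Rational(1, 2)))), -62985)) = Mul(562382, Add(Add(3, Mul(-1, Pow(Mul(Rational(-1, 148), -1520915), Rational(1, 2)))), -62985)) = Mul(562382, Add(Add(3, Mul(-1, Pow(Rational(1520915, 148), Rational(1, 2)))), -62985)) = Mul(562382, Add(Add(3, Mul(-1, Mul(Rational(1, 74), Pow(56273855, Rational(1, 2))))), -62985)) = Mul(562382, Add(Add(3, Mul(Rational(-1, 74), Pow(56273855, Rational(1, 2)))), -62985)) = Mul(562382, Add(-62982, Mul(Rational(-1, 74), Pow(56273855, Rational(1, 2))))) = Add(-35419943124, Mul(Rational(-281191, 37), Pow(56273855, Rational(1, 2))))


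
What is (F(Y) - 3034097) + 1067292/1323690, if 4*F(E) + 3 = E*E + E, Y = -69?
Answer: -2676434063357/882460 ≈ -3.0329e+6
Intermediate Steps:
F(E) = -¾ + E/4 + E²/4 (F(E) = -¾ + (E*E + E)/4 = -¾ + (E² + E)/4 = -¾ + (E + E²)/4 = -¾ + (E/4 + E²/4) = -¾ + E/4 + E²/4)
(F(Y) - 3034097) + 1067292/1323690 = ((-¾ + (¼)*(-69) + (¼)*(-69)²) - 3034097) + 1067292/1323690 = ((-¾ - 69/4 + (¼)*4761) - 3034097) + 1067292*(1/1323690) = ((-¾ - 69/4 + 4761/4) - 3034097) + 177882/220615 = (4689/4 - 3034097) + 177882/220615 = -12131699/4 + 177882/220615 = -2676434063357/882460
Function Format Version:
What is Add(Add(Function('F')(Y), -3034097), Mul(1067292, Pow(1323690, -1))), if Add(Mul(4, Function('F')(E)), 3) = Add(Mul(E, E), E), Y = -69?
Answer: Rational(-2676434063357, 882460) ≈ -3.0329e+6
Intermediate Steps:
Function('F')(E) = Add(Rational(-3, 4), Mul(Rational(1, 4), E), Mul(Rational(1, 4), Pow(E, 2))) (Function('F')(E) = Add(Rational(-3, 4), Mul(Rational(1, 4), Add(Mul(E, E), E))) = Add(Rational(-3, 4), Mul(Rational(1, 4), Add(Pow(E, 2), E))) = Add(Rational(-3, 4), Mul(Rational(1, 4), Add(E, Pow(E, 2)))) = Add(Rational(-3, 4), Add(Mul(Rational(1, 4), E), Mul(Rational(1, 4), Pow(E, 2)))) = Add(Rational(-3, 4), Mul(Rational(1, 4), E), Mul(Rational(1, 4), Pow(E, 2))))
Add(Add(Function('F')(Y), -3034097), Mul(1067292, Pow(1323690, -1))) = Add(Add(Add(Rational(-3, 4), Mul(Rational(1, 4), -69), Mul(Rational(1, 4), Pow(-69, 2))), -3034097), Mul(1067292, Pow(1323690, -1))) = Add(Add(Add(Rational(-3, 4), Rational(-69, 4), Mul(Rational(1, 4), 4761)), -3034097), Mul(1067292, Rational(1, 1323690))) = Add(Add(Add(Rational(-3, 4), Rational(-69, 4), Rational(4761, 4)), -3034097), Rational(177882, 220615)) = Add(Add(Rational(4689, 4), -3034097), Rational(177882, 220615)) = Add(Rational(-12131699, 4), Rational(177882, 220615)) = Rational(-2676434063357, 882460)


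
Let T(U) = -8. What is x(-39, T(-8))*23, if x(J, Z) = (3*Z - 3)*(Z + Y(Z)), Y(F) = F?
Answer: 9936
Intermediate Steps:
x(J, Z) = 2*Z*(-3 + 3*Z) (x(J, Z) = (3*Z - 3)*(Z + Z) = (-3 + 3*Z)*(2*Z) = 2*Z*(-3 + 3*Z))
x(-39, T(-8))*23 = (6*(-8)*(-1 - 8))*23 = (6*(-8)*(-9))*23 = 432*23 = 9936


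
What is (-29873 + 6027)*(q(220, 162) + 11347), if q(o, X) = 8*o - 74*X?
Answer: -26683674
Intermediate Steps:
q(o, X) = -74*X + 8*o
(-29873 + 6027)*(q(220, 162) + 11347) = (-29873 + 6027)*((-74*162 + 8*220) + 11347) = -23846*((-11988 + 1760) + 11347) = -23846*(-10228 + 11347) = -23846*1119 = -26683674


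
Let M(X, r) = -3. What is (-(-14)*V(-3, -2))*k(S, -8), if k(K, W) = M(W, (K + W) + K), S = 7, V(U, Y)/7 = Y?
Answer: 588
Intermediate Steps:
V(U, Y) = 7*Y
k(K, W) = -3
(-(-14)*V(-3, -2))*k(S, -8) = -(-14)*7*(-2)*(-3) = -(-14)*(-14)*(-3) = -2*98*(-3) = -196*(-3) = 588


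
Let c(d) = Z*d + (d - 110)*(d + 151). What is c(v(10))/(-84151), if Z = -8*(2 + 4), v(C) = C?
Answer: 16580/84151 ≈ 0.19703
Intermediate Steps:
Z = -48 (Z = -8*6 = -48)
c(d) = -48*d + (-110 + d)*(151 + d) (c(d) = -48*d + (d - 110)*(d + 151) = -48*d + (-110 + d)*(151 + d))
c(v(10))/(-84151) = (-16610 + 10² - 7*10)/(-84151) = (-16610 + 100 - 70)*(-1/84151) = -16580*(-1/84151) = 16580/84151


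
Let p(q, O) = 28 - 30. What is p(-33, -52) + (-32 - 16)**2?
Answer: 2302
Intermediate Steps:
p(q, O) = -2
p(-33, -52) + (-32 - 16)**2 = -2 + (-32 - 16)**2 = -2 + (-48)**2 = -2 + 2304 = 2302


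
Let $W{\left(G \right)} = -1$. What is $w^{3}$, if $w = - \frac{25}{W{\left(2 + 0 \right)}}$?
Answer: $15625$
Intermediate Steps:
$w = 25$ ($w = - \frac{25}{-1} = \left(-25\right) \left(-1\right) = 25$)
$w^{3} = 25^{3} = 15625$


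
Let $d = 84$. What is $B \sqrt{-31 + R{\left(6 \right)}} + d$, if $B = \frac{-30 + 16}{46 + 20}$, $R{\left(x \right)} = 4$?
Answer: $84 - \frac{7 i \sqrt{3}}{11} \approx 84.0 - 1.1022 i$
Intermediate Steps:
$B = - \frac{7}{33}$ ($B = - \frac{14}{66} = \left(-14\right) \frac{1}{66} = - \frac{7}{33} \approx -0.21212$)
$B \sqrt{-31 + R{\left(6 \right)}} + d = - \frac{7 \sqrt{-31 + 4}}{33} + 84 = - \frac{7 \sqrt{-27}}{33} + 84 = - \frac{7 \cdot 3 i \sqrt{3}}{33} + 84 = - \frac{7 i \sqrt{3}}{11} + 84 = 84 - \frac{7 i \sqrt{3}}{11}$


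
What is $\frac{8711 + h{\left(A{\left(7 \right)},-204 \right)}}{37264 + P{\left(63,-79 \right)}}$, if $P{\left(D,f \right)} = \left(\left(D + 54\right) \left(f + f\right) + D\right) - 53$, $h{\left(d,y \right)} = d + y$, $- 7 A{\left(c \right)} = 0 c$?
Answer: $\frac{8507}{18788} \approx 0.45279$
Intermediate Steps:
$A{\left(c \right)} = 0$ ($A{\left(c \right)} = - \frac{0 c}{7} = \left(- \frac{1}{7}\right) 0 = 0$)
$P{\left(D,f \right)} = -53 + D + 2 f \left(54 + D\right)$ ($P{\left(D,f \right)} = \left(\left(54 + D\right) 2 f + D\right) - 53 = \left(2 f \left(54 + D\right) + D\right) - 53 = \left(D + 2 f \left(54 + D\right)\right) - 53 = -53 + D + 2 f \left(54 + D\right)$)
$\frac{8711 + h{\left(A{\left(7 \right)},-204 \right)}}{37264 + P{\left(63,-79 \right)}} = \frac{8711 + \left(0 - 204\right)}{37264 + \left(-53 + 63 + 108 \left(-79\right) + 2 \cdot 63 \left(-79\right)\right)} = \frac{8711 - 204}{37264 - 18476} = \frac{8507}{37264 - 18476} = \frac{8507}{18788}$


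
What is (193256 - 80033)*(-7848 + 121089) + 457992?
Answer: 12821943735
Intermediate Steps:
(193256 - 80033)*(-7848 + 121089) + 457992 = 113223*113241 + 457992 = 12821485743 + 457992 = 12821943735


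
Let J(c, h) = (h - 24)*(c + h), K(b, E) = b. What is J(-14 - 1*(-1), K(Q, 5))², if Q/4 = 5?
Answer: 784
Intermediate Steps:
Q = 20 (Q = 4*5 = 20)
J(c, h) = (-24 + h)*(c + h)
J(-14 - 1*(-1), K(Q, 5))² = (20² - 24*(-14 - 1*(-1)) - 24*20 + (-14 - 1*(-1))*20)² = (400 - 24*(-14 + 1) - 480 + (-14 + 1)*20)² = (400 - 24*(-13) - 480 - 13*20)² = (400 + 312 - 480 - 260)² = (-28)² = 784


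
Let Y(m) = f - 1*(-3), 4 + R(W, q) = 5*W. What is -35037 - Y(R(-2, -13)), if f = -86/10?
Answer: -175157/5 ≈ -35031.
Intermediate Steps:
f = -43/5 (f = -86*⅒ = -43/5 ≈ -8.6000)
R(W, q) = -4 + 5*W
Y(m) = -28/5 (Y(m) = -43/5 - 1*(-3) = -43/5 + 3 = -28/5)
-35037 - Y(R(-2, -13)) = -35037 - 1*(-28/5) = -35037 + 28/5 = -175157/5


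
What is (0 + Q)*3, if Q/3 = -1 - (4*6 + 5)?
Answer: -270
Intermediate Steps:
Q = -90 (Q = 3*(-1 - (4*6 + 5)) = 3*(-1 - (24 + 5)) = 3*(-1 - 1*29) = 3*(-1 - 29) = 3*(-30) = -90)
(0 + Q)*3 = (0 - 90)*3 = -90*3 = -270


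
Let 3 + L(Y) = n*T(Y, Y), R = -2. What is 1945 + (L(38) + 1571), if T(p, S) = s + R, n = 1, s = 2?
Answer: 3513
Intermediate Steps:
T(p, S) = 0 (T(p, S) = 2 - 2 = 0)
L(Y) = -3 (L(Y) = -3 + 1*0 = -3 + 0 = -3)
1945 + (L(38) + 1571) = 1945 + (-3 + 1571) = 1945 + 1568 = 3513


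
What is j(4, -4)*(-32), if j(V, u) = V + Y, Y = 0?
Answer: -128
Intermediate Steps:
j(V, u) = V (j(V, u) = V + 0 = V)
j(4, -4)*(-32) = 4*(-32) = -128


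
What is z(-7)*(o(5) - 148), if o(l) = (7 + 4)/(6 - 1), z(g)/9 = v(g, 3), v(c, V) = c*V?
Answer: 137781/5 ≈ 27556.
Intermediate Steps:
v(c, V) = V*c
z(g) = 27*g (z(g) = 9*(3*g) = 27*g)
o(l) = 11/5
z(-7)*(o(5) - 148) = (27*(-7))*(11/5 - 148) = -189*(-729/5) = 137781/5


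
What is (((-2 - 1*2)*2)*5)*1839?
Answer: -73560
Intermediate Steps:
(((-2 - 1*2)*2)*5)*1839 = (((-2 - 2)*2)*5)*1839 = (-4*2*5)*1839 = -8*5*1839 = -40*1839 = -73560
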